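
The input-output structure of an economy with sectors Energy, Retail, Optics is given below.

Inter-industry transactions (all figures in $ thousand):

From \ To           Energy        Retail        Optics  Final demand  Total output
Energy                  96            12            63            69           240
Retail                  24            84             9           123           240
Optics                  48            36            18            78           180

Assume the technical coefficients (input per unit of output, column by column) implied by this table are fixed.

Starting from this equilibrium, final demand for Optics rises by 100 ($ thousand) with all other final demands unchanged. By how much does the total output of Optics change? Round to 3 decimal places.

Technical coefficients a_ij = z_ij / X_j:
  a_EE = 96/240 = 0.40, a_RE = 24/240 = 0.10, a_OE = 48/240 = 0.20
  a_ER = 12/240 = 0.05, a_RR = 84/240 = 0.35, a_OR = 36/240 = 0.15
  a_EO = 63/180 = 0.35, a_RO = 9/180 = 0.05, a_OO = 18/180 = 0.10
I − A =
  [   0.60    -0.05    -0.35]
  [  -0.10     0.65    -0.05]
  [  -0.20    -0.15     0.90]
Cofactors of I−A, C_ij = (−1)^(i+j)·(minor ij) (rows/columns in the sector order above):
  C_11 = (0.65)(0.90) − (-0.05)(-0.15) = 0.5775
  C_12 = −[(-0.10)(0.90) − (-0.05)(-0.20)] = 0.1000
  C_13 = (-0.10)(-0.15) − (0.65)(-0.20) = 0.1450
  C_21 = −[(-0.05)(0.90) − (-0.35)(-0.15)] = 0.0975
  C_22 = (0.60)(0.90) − (-0.35)(-0.20) = 0.4700
  C_23 = −[(0.60)(-0.15) − (-0.05)(-0.20)] = 0.1000
  C_31 = (-0.05)(-0.05) − (-0.35)(0.65) = 0.2300
  C_32 = −[(0.60)(-0.05) − (-0.35)(-0.10)] = 0.0650
  C_33 = (0.60)(0.65) − (-0.05)(-0.10) = 0.3850
det(I−A) = Σ_j (I−A)_1j·C_1j = (0.60)(0.5775) + (-0.05)(0.1000) + (-0.35)(0.1450) = 0.29075
adj(I−A) = Cᵀ =
  [ 0.5775   0.0975   0.2300]
  [ 0.1000   0.4700   0.0650]
  [ 0.1450   0.1000   0.3850]
(I − A)⁻¹ = adj(I−A) / det(I−A) ≈
  [   1.9862     0.3353     0.7911]
  [   0.3439     1.6165     0.2236]
  [   0.4987     0.3439     1.3242]
Δx = (I − A)⁻¹ Δd with Δd having +100 in the Optics component and 0 elsewhere.
So Δx_O = L_OO · (+100), where L_OO = adj(I−A)_OO / det(I−A) = 0.3850 / 0.29075.
Δx_O = 0.3850 × (+100) / 0.29075 = 38.50 / 0.29075 ≈ 132.416.

Δx_O = 132.416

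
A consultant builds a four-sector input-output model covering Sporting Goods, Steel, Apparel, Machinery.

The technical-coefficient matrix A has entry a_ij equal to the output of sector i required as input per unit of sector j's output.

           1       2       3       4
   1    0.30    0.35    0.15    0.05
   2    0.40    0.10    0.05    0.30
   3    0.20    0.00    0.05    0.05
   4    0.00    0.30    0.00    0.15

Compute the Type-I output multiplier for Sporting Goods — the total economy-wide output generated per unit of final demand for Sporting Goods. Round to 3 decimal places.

I − A =
  [   0.70    -0.35    -0.15    -0.05]
  [  -0.40     0.90    -0.05    -0.30]
  [  -0.20     0.00     0.95    -0.05]
  [   0.00    -0.30     0.00     0.85]
Compute the cofactors C_ij = (−1)^(i+j)·(3×3 minor ij) of I−A; the adjugate is their transpose:
adj(I−A) = Cᵀ =
  [ 0.640500   0.299125   0.116875   0.150125]
  [ 0.331500   0.539750   0.080750   0.214750]
  [ 0.141000   0.073000   0.347500   0.054500]
  [ 0.117000   0.190500   0.028500   0.435000]
det(I−A) = Σ_j (I−A)_1j·C_1j = (0.70)(0.640500) + (-0.35)(0.331500) + (-0.15)(0.141000) + (-0.05)(0.117000) = 0.305325
(I − A)⁻¹ = adj(I−A) / det(I−A) ≈
  [   2.0978     0.9797     0.3828     0.4917]
  [   1.0857     1.7678     0.2645     0.7033]
  [   0.4618     0.2391     1.1381     0.1785]
  [   0.3832     0.6239     0.0933     1.4247]
The output multiplier for sector j is the column-j sum of the Leontief inverse (I − A)⁻¹ = adj(I−A) / det(I−A).
Column 1 of adj(I−A): (0.640500, 0.331500, 0.141000, 0.117000); det(I−A) = 0.305325.
m_1 = (0.640500 + 0.331500 + 0.141000 + 0.117000) / 0.305325 = 1.23 / 0.305325 ≈ 4.028.

m_1 = 4.028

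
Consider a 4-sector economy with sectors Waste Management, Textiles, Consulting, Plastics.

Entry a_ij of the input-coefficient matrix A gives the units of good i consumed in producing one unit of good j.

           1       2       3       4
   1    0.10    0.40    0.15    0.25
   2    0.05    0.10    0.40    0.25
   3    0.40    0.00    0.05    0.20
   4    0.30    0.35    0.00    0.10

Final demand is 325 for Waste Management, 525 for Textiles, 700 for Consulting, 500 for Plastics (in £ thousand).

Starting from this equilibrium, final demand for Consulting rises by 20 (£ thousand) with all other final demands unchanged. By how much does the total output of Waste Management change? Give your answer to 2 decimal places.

Δx_1 = 16.64

I − A =
  [   0.90    -0.40    -0.15    -0.25]
  [  -0.05     0.90    -0.40    -0.25]
  [  -0.40     0.00     0.95    -0.20]
  [  -0.30    -0.35     0.00     0.90]
Compute the cofactors C_ij = (−1)^(i+j)·(3×3 minor ij) of I−A; the adjugate is their transpose:
adj(I−A) = Cᵀ =
  [ 0.658375   0.435625   0.287375   0.367750]
  [ 0.282000   0.635250   0.312000   0.324125]
  [ 0.346500   0.266000   0.530375   0.288000]
  [ 0.329125   0.392250   0.217125   0.632500]
det(I−A) = Σ_j (I−A)_1j·C_1j = (0.90)(0.658375) + (-0.40)(0.282000) + (-0.15)(0.346500) + (-0.25)(0.329125) = 0.34548125
(I − A)⁻¹ = adj(I−A) / det(I−A) ≈
  [   1.9057     1.2609     0.8318     1.0645]
  [   0.8163     1.8387     0.9031     0.9382]
  [   1.0029     0.7699     1.5352     0.8336]
  [   0.9527     1.1354     0.6285     1.8308]
Δx = (I − A)⁻¹ Δd with Δd having +20 in the Consulting component and 0 elsewhere.
So Δx_1 = L_13 · (+20), where L_13 = adj(I−A)_13 / det(I−A) = 0.287375 / 0.34548125.
Δx_1 = 0.287375 × (+20) / 0.34548125 = 5.7475 / 0.34548125 ≈ 16.64.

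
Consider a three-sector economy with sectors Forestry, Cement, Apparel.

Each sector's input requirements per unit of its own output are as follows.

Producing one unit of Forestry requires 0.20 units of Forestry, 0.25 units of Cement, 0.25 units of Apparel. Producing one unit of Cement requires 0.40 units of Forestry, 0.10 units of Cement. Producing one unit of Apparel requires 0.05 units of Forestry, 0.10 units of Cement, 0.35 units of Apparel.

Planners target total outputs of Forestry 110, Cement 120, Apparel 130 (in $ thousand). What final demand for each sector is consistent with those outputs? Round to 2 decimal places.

I − A =
  [   0.80    -0.40    -0.05]
  [  -0.25     0.90    -0.10]
  [  -0.25     0.00     0.65]
d = (I − A) x:
  d_1 = (+0.80)·110 + (-0.40)·120 + (-0.05)·130 = 33.50
  d_2 = (-0.25)·110 + (+0.90)·120 + (-0.10)·130 = 67.50
  d_3 = (-0.25)·110 + (+0.00)·120 + (+0.65)·130 = 57.00

d_1 = 33.50, d_2 = 67.50, d_3 = 57.00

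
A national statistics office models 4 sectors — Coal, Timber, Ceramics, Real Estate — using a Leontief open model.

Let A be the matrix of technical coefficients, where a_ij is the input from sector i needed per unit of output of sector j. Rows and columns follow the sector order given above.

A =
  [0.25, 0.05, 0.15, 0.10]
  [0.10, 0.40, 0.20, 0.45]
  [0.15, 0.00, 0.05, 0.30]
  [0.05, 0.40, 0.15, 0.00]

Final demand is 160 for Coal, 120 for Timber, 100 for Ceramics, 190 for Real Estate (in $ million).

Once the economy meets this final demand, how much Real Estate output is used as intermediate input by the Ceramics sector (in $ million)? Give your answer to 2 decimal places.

z_43 = 54.34

I − A =
  [   0.75    -0.05    -0.15    -0.10]
  [  -0.10     0.60    -0.20    -0.45]
  [  -0.15     0.00     0.95    -0.30]
  [  -0.05    -0.40    -0.15     1.00]
Compute the cofactors C_ij = (−1)^(i+j)·(3×3 minor ij) of I−A; the adjugate is their transpose:
adj(I−A) = Cᵀ =
  [ 0.348000   0.101250   0.093375   0.108375]
  [ 0.155000   0.647000   0.219500   0.372500]
  [ 0.084000   0.104250   0.301875   0.145875]
  [ 0.092000   0.279500   0.137750   0.407750]
det(I−A) = Σ_j (I−A)_1j·C_1j = (0.75)(0.348000) + (-0.05)(0.155000) + (-0.15)(0.084000) + (-0.10)(0.092000) = 0.23145
(I − A)⁻¹ = adj(I−A) / det(I−A) ≈
  [   1.5036     0.4375     0.4034     0.4682]
  [   0.6697     2.7954     0.9484     1.6094]
  [   0.3629     0.4504     1.3043     0.6303]
  [   0.3975     1.2076     0.5952     1.7617]
First solve x = (I − A)⁻¹ d = adj(I−A)·d / det(I−A); in particular x_3 = (0.084000·160 + 0.104250·120 + 0.301875·100 + 0.145875·190) / 0.23145 = 83.85375 / 0.23145 ≈ 362.2975.
Intermediate flow from 4 to 3: z_43 = a_43 · x_3 = 0.15 × 83.85375 / 0.23145 = 12.5780625 / 0.23145 ≈ 54.34.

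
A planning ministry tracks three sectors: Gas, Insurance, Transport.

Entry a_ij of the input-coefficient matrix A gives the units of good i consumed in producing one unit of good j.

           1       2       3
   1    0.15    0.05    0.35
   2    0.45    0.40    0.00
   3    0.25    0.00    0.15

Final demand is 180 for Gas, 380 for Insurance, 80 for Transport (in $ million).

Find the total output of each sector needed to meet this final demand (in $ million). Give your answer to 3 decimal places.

x_1 = 344.732, x_2 = 891.883, x_3 = 195.509

I − A =
  [   0.85    -0.05    -0.35]
  [  -0.45     0.60     0.00]
  [  -0.25     0.00     0.85]
Cofactors of I−A, C_ij = (−1)^(i+j)·(minor ij) (rows/columns in the sector order above):
  C_11 = (0.60)(0.85) − (0.00)(0.00) = 0.5100
  C_12 = −[(-0.45)(0.85) − (0.00)(-0.25)] = 0.3825
  C_13 = (-0.45)(0.00) − (0.60)(-0.25) = 0.1500
  C_21 = −[(-0.05)(0.85) − (-0.35)(0.00)] = 0.0425
  C_22 = (0.85)(0.85) − (-0.35)(-0.25) = 0.6350
  C_23 = −[(0.85)(0.00) − (-0.05)(-0.25)] = 0.0125
  C_31 = (-0.05)(0.00) − (-0.35)(0.60) = 0.2100
  C_32 = −[(0.85)(0.00) − (-0.35)(-0.45)] = 0.1575
  C_33 = (0.85)(0.60) − (-0.05)(-0.45) = 0.4875
det(I−A) = Σ_j (I−A)_1j·C_1j = (0.85)(0.5100) + (-0.05)(0.3825) + (-0.35)(0.1500) = 0.361875
adj(I−A) = Cᵀ =
  [ 0.5100   0.0425   0.2100]
  [ 0.3825   0.6350   0.1575]
  [ 0.1500   0.0125   0.4875]
(I − A)⁻¹ = adj(I−A) / det(I−A) ≈
  [   1.4093     0.1174     0.5803]
  [   1.0570     1.7547     0.4352]
  [   0.4145     0.0345     1.3472]
x = (I − A)⁻¹ d = adj(I−A)·d / det(I−A), with det(I−A) = 0.361875:
  x_1 = (0.5100·180 + 0.0425·380 + 0.2100·80) / 0.361875 = 124.75 / 0.361875 ≈ 344.732
  x_2 = (0.3825·180 + 0.6350·380 + 0.1575·80) / 0.361875 = 322.75 / 0.361875 ≈ 891.883
  x_3 = (0.1500·180 + 0.0125·380 + 0.4875·80) / 0.361875 = 70.75 / 0.361875 ≈ 195.509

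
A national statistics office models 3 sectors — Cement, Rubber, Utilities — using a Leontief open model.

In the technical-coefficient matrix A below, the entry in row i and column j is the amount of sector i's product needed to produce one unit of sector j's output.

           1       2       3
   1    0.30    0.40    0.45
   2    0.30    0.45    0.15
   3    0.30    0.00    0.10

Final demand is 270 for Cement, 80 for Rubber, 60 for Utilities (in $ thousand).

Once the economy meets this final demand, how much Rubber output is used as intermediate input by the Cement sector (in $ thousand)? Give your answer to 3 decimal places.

z_21 = 371.077

I − A =
  [   0.70    -0.40    -0.45]
  [  -0.30     0.55    -0.15]
  [  -0.30     0.00     0.90]
Cofactors of I−A, C_ij = (−1)^(i+j)·(minor ij) (rows/columns in the sector order above):
  C_11 = (0.55)(0.90) − (-0.15)(0.00) = 0.4950
  C_12 = −[(-0.30)(0.90) − (-0.15)(-0.30)] = 0.3150
  C_13 = (-0.30)(0.00) − (0.55)(-0.30) = 0.1650
  C_21 = −[(-0.40)(0.90) − (-0.45)(0.00)] = 0.3600
  C_22 = (0.70)(0.90) − (-0.45)(-0.30) = 0.4950
  C_23 = −[(0.70)(0.00) − (-0.40)(-0.30)] = 0.1200
  C_31 = (-0.40)(-0.15) − (-0.45)(0.55) = 0.3075
  C_32 = −[(0.70)(-0.15) − (-0.45)(-0.30)] = 0.2400
  C_33 = (0.70)(0.55) − (-0.40)(-0.30) = 0.2650
det(I−A) = Σ_j (I−A)_1j·C_1j = (0.70)(0.4950) + (-0.40)(0.3150) + (-0.45)(0.1650) = 0.14625
adj(I−A) = Cᵀ =
  [ 0.4950   0.3600   0.3075]
  [ 0.3150   0.4950   0.2400]
  [ 0.1650   0.1200   0.2650]
(I − A)⁻¹ = adj(I−A) / det(I−A) ≈
  [   3.3846     2.4615     2.1026]
  [   2.1538     3.3846     1.6410]
  [   1.1282     0.8205     1.8120]
First solve x = (I − A)⁻¹ d = adj(I−A)·d / det(I−A); in particular x_1 = (0.4950·270 + 0.3600·80 + 0.3075·60) / 0.14625 = 180.90 / 0.14625 ≈ 1236.92308.
Intermediate flow from 2 to 1: z_21 = a_21 · x_1 = 0.30 × 180.90 / 0.14625 = 54.27 / 0.14625 ≈ 371.077.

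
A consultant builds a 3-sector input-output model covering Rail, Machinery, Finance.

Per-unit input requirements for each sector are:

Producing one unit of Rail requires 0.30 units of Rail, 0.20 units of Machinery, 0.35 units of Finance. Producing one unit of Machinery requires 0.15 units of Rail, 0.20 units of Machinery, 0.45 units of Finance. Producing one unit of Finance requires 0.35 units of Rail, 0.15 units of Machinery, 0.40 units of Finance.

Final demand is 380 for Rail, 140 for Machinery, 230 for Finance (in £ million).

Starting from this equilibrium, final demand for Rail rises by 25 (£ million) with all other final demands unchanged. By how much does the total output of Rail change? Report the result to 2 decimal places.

I − A =
  [   0.70    -0.15    -0.35]
  [  -0.20     0.80    -0.15]
  [  -0.35    -0.45     0.60]
Cofactors of I−A, C_ij = (−1)^(i+j)·(minor ij) (rows/columns in the sector order above):
  C_11 = (0.80)(0.60) − (-0.15)(-0.45) = 0.4125
  C_12 = −[(-0.20)(0.60) − (-0.15)(-0.35)] = 0.1725
  C_13 = (-0.20)(-0.45) − (0.80)(-0.35) = 0.3700
  C_21 = −[(-0.15)(0.60) − (-0.35)(-0.45)] = 0.2475
  C_22 = (0.70)(0.60) − (-0.35)(-0.35) = 0.2975
  C_23 = −[(0.70)(-0.45) − (-0.15)(-0.35)] = 0.3675
  C_31 = (-0.15)(-0.15) − (-0.35)(0.80) = 0.3025
  C_32 = −[(0.70)(-0.15) − (-0.35)(-0.20)] = 0.1750
  C_33 = (0.70)(0.80) − (-0.15)(-0.20) = 0.5300
det(I−A) = Σ_j (I−A)_1j·C_1j = (0.70)(0.4125) + (-0.15)(0.1725) + (-0.35)(0.3700) = 0.133375
adj(I−A) = Cᵀ =
  [ 0.4125   0.2475   0.3025]
  [ 0.1725   0.2975   0.1750]
  [ 0.3700   0.3675   0.5300]
(I − A)⁻¹ = adj(I−A) / det(I−A) ≈
  [   3.0928     1.8557     2.2680]
  [   1.2933     2.2306     1.3121]
  [   2.7741     2.7554     3.9738]
Δx = (I − A)⁻¹ Δd with Δd having +25 in the Rail component and 0 elsewhere.
So Δx_R = L_RR · (+25), where L_RR = adj(I−A)_RR / det(I−A) = 0.4125 / 0.133375.
Δx_R = 0.4125 × (+25) / 0.133375 = 10.3125 / 0.133375 ≈ 77.32.

Δx_R = 77.32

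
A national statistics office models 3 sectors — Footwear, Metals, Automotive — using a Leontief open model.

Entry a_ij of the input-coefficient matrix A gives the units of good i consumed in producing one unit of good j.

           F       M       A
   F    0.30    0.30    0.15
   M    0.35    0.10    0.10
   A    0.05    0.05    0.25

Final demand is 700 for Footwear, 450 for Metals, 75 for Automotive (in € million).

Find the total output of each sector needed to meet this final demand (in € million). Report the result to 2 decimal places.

I − A =
  [   0.70    -0.30    -0.15]
  [  -0.35     0.90    -0.10]
  [  -0.05    -0.05     0.75]
Cofactors of I−A, C_ij = (−1)^(i+j)·(minor ij) (rows/columns in the sector order above):
  C_11 = (0.90)(0.75) − (-0.10)(-0.05) = 0.6700
  C_12 = −[(-0.35)(0.75) − (-0.10)(-0.05)] = 0.2675
  C_13 = (-0.35)(-0.05) − (0.90)(-0.05) = 0.0625
  C_21 = −[(-0.30)(0.75) − (-0.15)(-0.05)] = 0.2325
  C_22 = (0.70)(0.75) − (-0.15)(-0.05) = 0.5175
  C_23 = −[(0.70)(-0.05) − (-0.30)(-0.05)] = 0.0500
  C_31 = (-0.30)(-0.10) − (-0.15)(0.90) = 0.1650
  C_32 = −[(0.70)(-0.10) − (-0.15)(-0.35)] = 0.1225
  C_33 = (0.70)(0.90) − (-0.30)(-0.35) = 0.5250
det(I−A) = Σ_j (I−A)_1j·C_1j = (0.70)(0.6700) + (-0.30)(0.2675) + (-0.15)(0.0625) = 0.379375
adj(I−A) = Cᵀ =
  [ 0.6700   0.2325   0.1650]
  [ 0.2675   0.5175   0.1225]
  [ 0.0625   0.0500   0.5250]
(I − A)⁻¹ = adj(I−A) / det(I−A) ≈
  [   1.7661     0.6129     0.4349]
  [   0.7051     1.3641     0.3229]
  [   0.1647     0.1318     1.3839]
x = (I − A)⁻¹ d = adj(I−A)·d / det(I−A), with det(I−A) = 0.379375:
  x_F = (0.6700·700 + 0.2325·450 + 0.1650·75) / 0.379375 = 586.00 / 0.379375 ≈ 1544.65
  x_M = (0.2675·700 + 0.5175·450 + 0.1225·75) / 0.379375 = 429.3125 / 0.379375 ≈ 1131.63
  x_A = (0.0625·700 + 0.0500·450 + 0.5250·75) / 0.379375 = 105.625 / 0.379375 ≈ 278.42

x_F = 1544.65, x_M = 1131.63, x_A = 278.42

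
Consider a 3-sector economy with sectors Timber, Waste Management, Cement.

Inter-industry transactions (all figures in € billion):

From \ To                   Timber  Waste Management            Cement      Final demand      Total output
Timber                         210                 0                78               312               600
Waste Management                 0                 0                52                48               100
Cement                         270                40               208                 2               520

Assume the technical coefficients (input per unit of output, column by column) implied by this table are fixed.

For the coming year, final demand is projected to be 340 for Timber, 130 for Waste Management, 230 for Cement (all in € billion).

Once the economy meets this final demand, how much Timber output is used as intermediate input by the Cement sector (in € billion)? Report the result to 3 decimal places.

Technical coefficients a_ij = z_ij / X_j:
  a_TT = 210/600 = 0.35, a_WT = 0/600 = 0.00, a_CT = 270/600 = 0.45
  a_TW = 0/100 = 0.00, a_WW = 0/100 = 0.00, a_CW = 40/100 = 0.40
  a_TC = 78/520 = 0.15, a_WC = 52/520 = 0.10, a_CC = 208/520 = 0.40
I − A =
  [   0.65     0.00    -0.15]
  [   0.00     1.00    -0.10]
  [  -0.45    -0.40     0.60]
Cofactors of I−A, C_ij = (−1)^(i+j)·(minor ij) (rows/columns in the sector order above):
  C_11 = (1.00)(0.60) − (-0.10)(-0.40) = 0.5600
  C_12 = −[(0.00)(0.60) − (-0.10)(-0.45)] = 0.0450
  C_13 = (0.00)(-0.40) − (1.00)(-0.45) = 0.4500
  C_21 = −[(0.00)(0.60) − (-0.15)(-0.40)] = 0.0600
  C_22 = (0.65)(0.60) − (-0.15)(-0.45) = 0.3225
  C_23 = −[(0.65)(-0.40) − (0.00)(-0.45)] = 0.2600
  C_31 = (0.00)(-0.10) − (-0.15)(1.00) = 0.1500
  C_32 = −[(0.65)(-0.10) − (-0.15)(0.00)] = 0.0650
  C_33 = (0.65)(1.00) − (0.00)(0.00) = 0.6500
det(I−A) = Σ_j (I−A)_1j·C_1j = (0.65)(0.5600) + (0.00)(0.0450) + (-0.15)(0.4500) = 0.2965
adj(I−A) = Cᵀ =
  [ 0.5600   0.0600   0.1500]
  [ 0.0450   0.3225   0.0650]
  [ 0.4500   0.2600   0.6500]
(I − A)⁻¹ = adj(I−A) / det(I−A) ≈
  [   1.8887     0.2024     0.5059]
  [   0.1518     1.0877     0.2192]
  [   1.5177     0.8769     2.1922]
First solve x = (I − A)⁻¹ d = adj(I−A)·d / det(I−A); in particular x_C = (0.4500·340 + 0.2600·130 + 0.6500·230) / 0.2965 = 336.30 / 0.2965 ≈ 1134.23272.
Intermediate flow from T to C: z_TC = a_TC · x_C = 0.15 × 336.30 / 0.2965 = 50.445 / 0.2965 ≈ 170.135.

z_TC = 170.135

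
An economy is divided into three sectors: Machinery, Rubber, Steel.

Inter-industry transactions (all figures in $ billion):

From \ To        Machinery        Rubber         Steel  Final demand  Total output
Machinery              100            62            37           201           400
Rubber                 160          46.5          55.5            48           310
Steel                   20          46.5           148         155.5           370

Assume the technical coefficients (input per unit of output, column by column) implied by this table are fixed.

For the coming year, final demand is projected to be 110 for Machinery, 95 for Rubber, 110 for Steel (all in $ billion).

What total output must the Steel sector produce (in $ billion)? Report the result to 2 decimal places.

x_3 = 275.40

Technical coefficients a_ij = z_ij / X_j:
  a_11 = 100/400 = 0.25, a_21 = 160/400 = 0.40, a_31 = 20/400 = 0.05
  a_12 = 62/310 = 0.20, a_22 = 46.5/310 = 0.15, a_32 = 46.5/310 = 0.15
  a_13 = 37/370 = 0.10, a_23 = 55.5/370 = 0.15, a_33 = 148/370 = 0.40
I − A =
  [   0.75    -0.20    -0.10]
  [  -0.40     0.85    -0.15]
  [  -0.05    -0.15     0.60]
Cofactors of I−A, C_ij = (−1)^(i+j)·(minor ij) (rows/columns in the sector order above):
  C_11 = (0.85)(0.60) − (-0.15)(-0.15) = 0.4875
  C_12 = −[(-0.40)(0.60) − (-0.15)(-0.05)] = 0.2475
  C_13 = (-0.40)(-0.15) − (0.85)(-0.05) = 0.1025
  C_21 = −[(-0.20)(0.60) − (-0.10)(-0.15)] = 0.1350
  C_22 = (0.75)(0.60) − (-0.10)(-0.05) = 0.4450
  C_23 = −[(0.75)(-0.15) − (-0.20)(-0.05)] = 0.1225
  C_31 = (-0.20)(-0.15) − (-0.10)(0.85) = 0.1150
  C_32 = −[(0.75)(-0.15) − (-0.10)(-0.40)] = 0.1525
  C_33 = (0.75)(0.85) − (-0.20)(-0.40) = 0.5575
det(I−A) = Σ_j (I−A)_1j·C_1j = (0.75)(0.4875) + (-0.20)(0.2475) + (-0.10)(0.1025) = 0.305875
adj(I−A) = Cᵀ =
  [ 0.4875   0.1350   0.1150]
  [ 0.2475   0.4450   0.1525]
  [ 0.1025   0.1225   0.5575]
(I − A)⁻¹ = adj(I−A) / det(I−A) ≈
  [   1.5938     0.4414     0.3760]
  [   0.8092     1.4548     0.4986]
  [   0.3351     0.4005     1.8226]
x = (I − A)⁻¹ d = adj(I−A)·d / det(I−A), with det(I−A) = 0.305875:
  x_1 = (0.4875·110 + 0.1350·95 + 0.1150·110) / 0.305875 = 79.10 / 0.305875 ≈ 258.60
  x_2 = (0.2475·110 + 0.4450·95 + 0.1525·110) / 0.305875 = 86.275 / 0.305875 ≈ 282.06
  x_3 = (0.1025·110 + 0.1225·95 + 0.5575·110) / 0.305875 = 84.2375 / 0.305875 ≈ 275.40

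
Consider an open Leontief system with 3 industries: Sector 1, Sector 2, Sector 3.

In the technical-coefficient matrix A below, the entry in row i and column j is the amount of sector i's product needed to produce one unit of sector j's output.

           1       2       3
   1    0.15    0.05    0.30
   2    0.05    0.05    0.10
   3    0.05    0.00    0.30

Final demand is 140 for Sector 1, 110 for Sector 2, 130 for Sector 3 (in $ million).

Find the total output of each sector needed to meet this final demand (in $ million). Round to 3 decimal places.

I − A =
  [   0.85    -0.05    -0.30]
  [  -0.05     0.95    -0.10]
  [  -0.05     0.00     0.70]
Cofactors of I−A, C_ij = (−1)^(i+j)·(minor ij) (rows/columns in the sector order above):
  C_11 = (0.95)(0.70) − (-0.10)(0.00) = 0.6650
  C_12 = −[(-0.05)(0.70) − (-0.10)(-0.05)] = 0.0400
  C_13 = (-0.05)(0.00) − (0.95)(-0.05) = 0.0475
  C_21 = −[(-0.05)(0.70) − (-0.30)(0.00)] = 0.0350
  C_22 = (0.85)(0.70) − (-0.30)(-0.05) = 0.5800
  C_23 = −[(0.85)(0.00) − (-0.05)(-0.05)] = 0.0025
  C_31 = (-0.05)(-0.10) − (-0.30)(0.95) = 0.2900
  C_32 = −[(0.85)(-0.10) − (-0.30)(-0.05)] = 0.1000
  C_33 = (0.85)(0.95) − (-0.05)(-0.05) = 0.8050
det(I−A) = Σ_j (I−A)_1j·C_1j = (0.85)(0.6650) + (-0.05)(0.0400) + (-0.30)(0.0475) = 0.5490
adj(I−A) = Cᵀ =
  [ 0.6650   0.0350   0.2900]
  [ 0.0400   0.5800   0.1000]
  [ 0.0475   0.0025   0.8050]
(I − A)⁻¹ = adj(I−A) / det(I−A) ≈
  [   1.2113     0.0638     0.5282]
  [   0.0729     1.0565     0.1821]
  [   0.0865     0.0046     1.4663]
x = (I − A)⁻¹ d = adj(I−A)·d / det(I−A), with det(I−A) = 0.5490:
  x_1 = (0.6650·140 + 0.0350·110 + 0.2900·130) / 0.5490 = 134.65 / 0.5490 ≈ 245.264
  x_2 = (0.0400·140 + 0.5800·110 + 0.1000·130) / 0.5490 = 82.40 / 0.5490 ≈ 150.091
  x_3 = (0.0475·140 + 0.0025·110 + 0.8050·130) / 0.5490 = 111.575 / 0.5490 ≈ 203.233

x_1 = 245.264, x_2 = 150.091, x_3 = 203.233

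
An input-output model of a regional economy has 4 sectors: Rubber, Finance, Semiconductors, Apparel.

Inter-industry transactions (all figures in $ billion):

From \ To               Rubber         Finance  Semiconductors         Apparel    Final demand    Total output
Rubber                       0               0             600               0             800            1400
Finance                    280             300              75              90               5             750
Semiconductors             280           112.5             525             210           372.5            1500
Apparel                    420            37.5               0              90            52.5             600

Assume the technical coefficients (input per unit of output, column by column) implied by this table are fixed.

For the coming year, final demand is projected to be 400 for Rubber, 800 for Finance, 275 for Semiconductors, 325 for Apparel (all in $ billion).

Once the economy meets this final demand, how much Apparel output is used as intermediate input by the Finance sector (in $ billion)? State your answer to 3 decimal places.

Technical coefficients a_ij = z_ij / X_j:
  a_RR = 0/1400 = 0.00, a_FR = 280/1400 = 0.20, a_SR = 280/1400 = 0.20, a_AR = 420/1400 = 0.30
  a_RF = 0/750 = 0.00, a_FF = 300/750 = 0.40, a_SF = 112.5/750 = 0.15, a_AF = 37.5/750 = 0.05
  a_RS = 600/1500 = 0.40, a_FS = 75/1500 = 0.05, a_SS = 525/1500 = 0.35, a_AS = 0/1500 = 0.00
  a_RA = 0/600 = 0.00, a_FA = 90/600 = 0.15, a_SA = 210/600 = 0.35, a_AA = 90/600 = 0.15
I − A =
  [   1.00     0.00    -0.40     0.00]
  [  -0.20     0.60    -0.05    -0.15]
  [  -0.20    -0.15     0.65    -0.35]
  [  -0.30    -0.05     0.00     0.85]
Compute the cofactors C_ij = (−1)^(i+j)·(3×3 minor ij) of I−A; the adjugate is their transpose:
adj(I−A) = Cᵀ =
  [ 0.319375   0.058000   0.201000   0.093000]
  [ 0.153500   0.442500   0.128500   0.131000]
  [ 0.199250   0.145000   0.502500   0.232500]
  [ 0.121750   0.046500   0.078500   0.322500]
det(I−A) = Σ_j (I−A)_1j·C_1j = (1.00)(0.319375) + (0.00)(0.153500) + (-0.40)(0.199250) + (0.00)(0.121750) = 0.239675
(I − A)⁻¹ = adj(I−A) / det(I−A) ≈
  [   1.3325     0.2420     0.8386     0.3880]
  [   0.6405     1.8463     0.5361     0.5466]
  [   0.8313     0.6050     2.0966     0.9701]
  [   0.5080     0.1940     0.3275     1.3456]
First solve x = (I − A)⁻¹ d = adj(I−A)·d / det(I−A); in particular x_F = (0.153500·400 + 0.442500·800 + 0.128500·275 + 0.131000·325) / 0.239675 = 493.3125 / 0.239675 ≈ 2058.25597.
Intermediate flow from A to F: z_AF = a_AF · x_F = 0.05 × 493.3125 / 0.239675 = 24.665625 / 0.239675 ≈ 102.913.

z_AF = 102.913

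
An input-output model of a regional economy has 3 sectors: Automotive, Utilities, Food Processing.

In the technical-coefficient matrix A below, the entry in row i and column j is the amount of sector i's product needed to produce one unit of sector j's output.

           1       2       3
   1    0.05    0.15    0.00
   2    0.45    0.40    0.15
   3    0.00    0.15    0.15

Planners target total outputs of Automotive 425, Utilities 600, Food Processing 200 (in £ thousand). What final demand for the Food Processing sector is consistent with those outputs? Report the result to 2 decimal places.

I − A =
  [   0.95    -0.15     0.00]
  [  -0.45     0.60    -0.15]
  [   0.00    -0.15     0.85]
d = (I − A) x:
  d_1 = (+0.95)·425 + (-0.15)·600 + (+0.00)·200 = 313.75
  d_2 = (-0.45)·425 + (+0.60)·600 + (-0.15)·200 = 138.75
  d_3 = (+0.00)·425 + (-0.15)·600 + (+0.85)·200 = 80.00

d_3 = 80.00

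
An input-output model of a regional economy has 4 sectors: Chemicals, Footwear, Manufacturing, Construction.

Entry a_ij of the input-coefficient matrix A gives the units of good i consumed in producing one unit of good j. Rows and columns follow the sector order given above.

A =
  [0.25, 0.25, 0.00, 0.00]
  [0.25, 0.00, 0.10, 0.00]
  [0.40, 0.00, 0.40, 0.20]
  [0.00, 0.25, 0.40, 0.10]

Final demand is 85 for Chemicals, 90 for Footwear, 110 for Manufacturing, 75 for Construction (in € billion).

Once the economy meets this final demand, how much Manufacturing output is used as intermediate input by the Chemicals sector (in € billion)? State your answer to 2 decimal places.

I − A =
  [   0.75    -0.25     0.00     0.00]
  [  -0.25     1.00    -0.10     0.00]
  [  -0.40     0.00     0.60    -0.20]
  [   0.00    -0.25    -0.40     0.90]
Compute the cofactors C_ij = (−1)^(i+j)·(3×3 minor ij) of I−A; the adjugate is their transpose:
adj(I−A) = Cᵀ =
  [ 0.45500   0.11500   0.02250   0.00500]
  [ 0.15100   0.34500   0.06750   0.01500]
  [ 0.37250   0.12750   0.61875   0.13750]
  [ 0.20750   0.15250   0.29375   0.40250]
det(I−A) = Σ_j (I−A)_1j·C_1j = (0.75)(0.45500) + (-0.25)(0.15100) + (0.00)(0.37250) + (0.00)(0.20750) = 0.3035
(I − A)⁻¹ = adj(I−A) / det(I−A) ≈
  [   1.4992     0.3789     0.0741     0.0165]
  [   0.4975     1.1367     0.2224     0.0494]
  [   1.2273     0.4201     2.0387     0.4530]
  [   0.6837     0.5025     0.9679     1.3262]
First solve x = (I − A)⁻¹ d = adj(I−A)·d / det(I−A); in particular x_1 = (0.45500·85 + 0.11500·90 + 0.02250·110 + 0.00500·75) / 0.3035 = 51.875 / 0.3035 ≈ 170.9226.
Intermediate flow from 3 to 1: z_31 = a_31 · x_1 = 0.40 × 51.875 / 0.3035 = 20.75 / 0.3035 ≈ 68.37.

z_31 = 68.37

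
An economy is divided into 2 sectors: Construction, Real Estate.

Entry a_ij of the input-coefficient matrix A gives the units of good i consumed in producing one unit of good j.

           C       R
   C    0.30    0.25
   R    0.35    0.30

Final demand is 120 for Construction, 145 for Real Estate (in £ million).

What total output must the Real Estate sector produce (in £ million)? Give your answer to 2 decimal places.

x_R = 356.52

I − A =
  [   0.70    -0.25]
  [  -0.35     0.70]
det(I−A) = (0.70)(0.70) − (-0.25)(-0.35) = 0.4025
adj(I−A) = [[0.70, 0.25], [0.35, 0.70]]
(I − A)⁻¹ = adj(I−A) / det(I−A) ≈
  [   1.7391     0.6211]
  [   0.8696     1.7391]
x = (I − A)⁻¹ d = adj(I−A)·d / det(I−A), with det(I−A) = 0.4025:
  x_C = (0.70·120 + 0.25·145) / 0.4025 = 120.25 / 0.4025 ≈ 298.76
  x_R = (0.35·120 + 0.70·145) / 0.4025 = 143.50 / 0.4025 ≈ 356.52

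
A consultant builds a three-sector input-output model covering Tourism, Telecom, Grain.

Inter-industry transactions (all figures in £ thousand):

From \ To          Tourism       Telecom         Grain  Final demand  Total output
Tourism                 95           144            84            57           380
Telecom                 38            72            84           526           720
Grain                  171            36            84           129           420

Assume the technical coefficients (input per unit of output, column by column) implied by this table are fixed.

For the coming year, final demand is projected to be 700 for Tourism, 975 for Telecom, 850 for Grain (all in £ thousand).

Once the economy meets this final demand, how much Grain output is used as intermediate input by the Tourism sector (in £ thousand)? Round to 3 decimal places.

z_31 = 918.097

Technical coefficients a_ij = z_ij / X_j:
  a_11 = 95/380 = 0.25, a_21 = 38/380 = 0.10, a_31 = 171/380 = 0.45
  a_12 = 144/720 = 0.20, a_22 = 72/720 = 0.10, a_32 = 36/720 = 0.05
  a_13 = 84/420 = 0.20, a_23 = 84/420 = 0.20, a_33 = 84/420 = 0.20
I − A =
  [   0.75    -0.20    -0.20]
  [  -0.10     0.90    -0.20]
  [  -0.45    -0.05     0.80]
Cofactors of I−A, C_ij = (−1)^(i+j)·(minor ij) (rows/columns in the sector order above):
  C_11 = (0.90)(0.80) − (-0.20)(-0.05) = 0.7100
  C_12 = −[(-0.10)(0.80) − (-0.20)(-0.45)] = 0.1700
  C_13 = (-0.10)(-0.05) − (0.90)(-0.45) = 0.4100
  C_21 = −[(-0.20)(0.80) − (-0.20)(-0.05)] = 0.1700
  C_22 = (0.75)(0.80) − (-0.20)(-0.45) = 0.5100
  C_23 = −[(0.75)(-0.05) − (-0.20)(-0.45)] = 0.1275
  C_31 = (-0.20)(-0.20) − (-0.20)(0.90) = 0.2200
  C_32 = −[(0.75)(-0.20) − (-0.20)(-0.10)] = 0.1700
  C_33 = (0.75)(0.90) − (-0.20)(-0.10) = 0.6550
det(I−A) = Σ_j (I−A)_1j·C_1j = (0.75)(0.7100) + (-0.20)(0.1700) + (-0.20)(0.4100) = 0.4165
adj(I−A) = Cᵀ =
  [ 0.7100   0.1700   0.2200]
  [ 0.1700   0.5100   0.1700]
  [ 0.4100   0.1275   0.6550]
(I − A)⁻¹ = adj(I−A) / det(I−A) ≈
  [   1.7047     0.4082     0.5282]
  [   0.4082     1.2245     0.4082]
  [   0.9844     0.3061     1.5726]
First solve x = (I − A)⁻¹ d = adj(I−A)·d / det(I−A); in particular x_1 = (0.7100·700 + 0.1700·975 + 0.2200·850) / 0.4165 = 849.75 / 0.4165 ≈ 2040.21609.
Intermediate flow from 3 to 1: z_31 = a_31 · x_1 = 0.45 × 849.75 / 0.4165 = 382.3875 / 0.4165 ≈ 918.097.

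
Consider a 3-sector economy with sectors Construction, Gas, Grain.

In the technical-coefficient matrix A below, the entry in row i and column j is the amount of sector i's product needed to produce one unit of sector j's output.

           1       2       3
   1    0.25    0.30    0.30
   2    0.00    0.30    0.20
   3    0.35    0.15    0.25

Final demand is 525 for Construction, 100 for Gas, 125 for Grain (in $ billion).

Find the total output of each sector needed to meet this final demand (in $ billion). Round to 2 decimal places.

I − A =
  [   0.75    -0.30    -0.30]
  [   0.00     0.70    -0.20]
  [  -0.35    -0.15     0.75]
Cofactors of I−A, C_ij = (−1)^(i+j)·(minor ij) (rows/columns in the sector order above):
  C_11 = (0.70)(0.75) − (-0.20)(-0.15) = 0.4950
  C_12 = −[(0.00)(0.75) − (-0.20)(-0.35)] = 0.0700
  C_13 = (0.00)(-0.15) − (0.70)(-0.35) = 0.2450
  C_21 = −[(-0.30)(0.75) − (-0.30)(-0.15)] = 0.2700
  C_22 = (0.75)(0.75) − (-0.30)(-0.35) = 0.4575
  C_23 = −[(0.75)(-0.15) − (-0.30)(-0.35)] = 0.2175
  C_31 = (-0.30)(-0.20) − (-0.30)(0.70) = 0.2700
  C_32 = −[(0.75)(-0.20) − (-0.30)(0.00)] = 0.1500
  C_33 = (0.75)(0.70) − (-0.30)(0.00) = 0.5250
det(I−A) = Σ_j (I−A)_1j·C_1j = (0.75)(0.4950) + (-0.30)(0.0700) + (-0.30)(0.2450) = 0.27675
adj(I−A) = Cᵀ =
  [ 0.4950   0.2700   0.2700]
  [ 0.0700   0.4575   0.1500]
  [ 0.2450   0.2175   0.5250]
(I − A)⁻¹ = adj(I−A) / det(I−A) ≈
  [   1.7886     0.9756     0.9756]
  [   0.2529     1.6531     0.5420]
  [   0.8853     0.7859     1.8970]
x = (I − A)⁻¹ d = adj(I−A)·d / det(I−A), with det(I−A) = 0.27675:
  x_1 = (0.4950·525 + 0.2700·100 + 0.2700·125) / 0.27675 = 320.625 / 0.27675 ≈ 1158.54
  x_2 = (0.0700·525 + 0.4575·100 + 0.1500·125) / 0.27675 = 101.25 / 0.27675 ≈ 365.85
  x_3 = (0.2450·525 + 0.2175·100 + 0.5250·125) / 0.27675 = 216.00 / 0.27675 ≈ 780.49

x_1 = 1158.54, x_2 = 365.85, x_3 = 780.49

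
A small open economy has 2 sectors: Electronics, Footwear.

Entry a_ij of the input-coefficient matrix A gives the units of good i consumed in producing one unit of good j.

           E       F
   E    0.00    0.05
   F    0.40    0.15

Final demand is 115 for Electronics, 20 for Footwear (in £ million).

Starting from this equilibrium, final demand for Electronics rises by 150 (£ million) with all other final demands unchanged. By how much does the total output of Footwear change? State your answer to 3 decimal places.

Δx_F = 72.289

I − A =
  [   1.00    -0.05]
  [  -0.40     0.85]
det(I−A) = (1.00)(0.85) − (-0.05)(-0.40) = 0.8300
adj(I−A) = [[0.85, 0.05], [0.40, 1.00]]
(I − A)⁻¹ = adj(I−A) / det(I−A) ≈
  [   1.0241     0.0602]
  [   0.4819     1.2048]
Δx = (I − A)⁻¹ Δd with Δd having +150 in the Electronics component and 0 elsewhere.
So Δx_F = L_FE · (+150), where L_FE = adj(I−A)_FE / det(I−A) = 0.40 / 0.8300.
Δx_F = 0.40 × (+150) / 0.8300 = 60.00 / 0.8300 ≈ 72.289.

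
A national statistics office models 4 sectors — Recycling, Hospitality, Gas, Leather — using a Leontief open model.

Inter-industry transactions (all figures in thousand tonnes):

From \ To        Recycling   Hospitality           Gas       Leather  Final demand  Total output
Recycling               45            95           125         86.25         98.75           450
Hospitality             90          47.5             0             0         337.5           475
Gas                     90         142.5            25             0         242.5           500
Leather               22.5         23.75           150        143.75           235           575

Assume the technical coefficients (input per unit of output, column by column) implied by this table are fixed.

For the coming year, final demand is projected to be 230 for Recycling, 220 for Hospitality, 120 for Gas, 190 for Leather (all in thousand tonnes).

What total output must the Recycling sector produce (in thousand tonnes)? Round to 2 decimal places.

Technical coefficients a_ij = z_ij / X_j:
  a_RR = 45/450 = 0.10, a_HR = 90/450 = 0.20, a_GR = 90/450 = 0.20, a_LR = 22.5/450 = 0.05
  a_RH = 95/475 = 0.20, a_HH = 47.5/475 = 0.10, a_GH = 142.5/475 = 0.30, a_LH = 23.75/475 = 0.05
  a_RG = 125/500 = 0.25, a_HG = 0/500 = 0.00, a_GG = 25/500 = 0.05, a_LG = 150/500 = 0.30
  a_RL = 86.25/575 = 0.15, a_HL = 0/575 = 0.00, a_GL = 0/575 = 0.00, a_LL = 143.75/575 = 0.25
I − A =
  [   0.90    -0.20    -0.25    -0.15]
  [  -0.20     0.90     0.00     0.00]
  [  -0.20    -0.30     0.95     0.00]
  [  -0.05    -0.05    -0.30     0.75]
Compute the cofactors C_ij = (−1)^(i+j)·(3×3 minor ij) of I−A; the adjugate is their transpose:
adj(I−A) = Cᵀ =
  [ 0.641250   0.219375   0.209250   0.128250]
  [ 0.142500   0.587625   0.046500   0.028500]
  [ 0.180000   0.231750   0.569250   0.036000]
  [ 0.124250   0.146500   0.244750   0.671500]
det(I−A) = Σ_j (I−A)_1j·C_1j = (0.90)(0.641250) + (-0.20)(0.142500) + (-0.25)(0.180000) + (-0.15)(0.124250) = 0.4849875
(I − A)⁻¹ = adj(I−A) / det(I−A) ≈
  [   1.3222     0.4523     0.4315     0.2644]
  [   0.2938     1.2116     0.0959     0.0588]
  [   0.3711     0.4778     1.1737     0.0742]
  [   0.2562     0.3021     0.5047     1.3846]
x = (I − A)⁻¹ d = adj(I−A)·d / det(I−A), with det(I−A) = 0.4849875:
  x_R = (0.641250·230 + 0.219375·220 + 0.209250·120 + 0.128250·190) / 0.4849875 = 245.2275 / 0.4849875 ≈ 505.64
  x_H = (0.142500·230 + 0.587625·220 + 0.046500·120 + 0.028500·190) / 0.4849875 = 173.0475 / 0.4849875 ≈ 356.81
  x_G = (0.180000·230 + 0.231750·220 + 0.569250·120 + 0.036000·190) / 0.4849875 = 167.535 / 0.4849875 ≈ 345.44
  x_L = (0.124250·230 + 0.146500·220 + 0.244750·120 + 0.671500·190) / 0.4849875 = 217.7625 / 0.4849875 ≈ 449.01

x_R = 505.64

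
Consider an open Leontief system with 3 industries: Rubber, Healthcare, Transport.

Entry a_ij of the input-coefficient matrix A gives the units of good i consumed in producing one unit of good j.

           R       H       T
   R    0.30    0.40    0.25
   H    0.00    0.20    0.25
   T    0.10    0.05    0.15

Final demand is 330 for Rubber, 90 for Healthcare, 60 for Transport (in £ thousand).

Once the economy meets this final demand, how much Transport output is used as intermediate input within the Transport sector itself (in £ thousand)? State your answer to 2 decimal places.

I − A =
  [   0.70    -0.40    -0.25]
  [   0.00     0.80    -0.25]
  [  -0.10    -0.05     0.85]
Cofactors of I−A, C_ij = (−1)^(i+j)·(minor ij) (rows/columns in the sector order above):
  C_11 = (0.80)(0.85) − (-0.25)(-0.05) = 0.6675
  C_12 = −[(0.00)(0.85) − (-0.25)(-0.10)] = 0.0250
  C_13 = (0.00)(-0.05) − (0.80)(-0.10) = 0.0800
  C_21 = −[(-0.40)(0.85) − (-0.25)(-0.05)] = 0.3525
  C_22 = (0.70)(0.85) − (-0.25)(-0.10) = 0.5700
  C_23 = −[(0.70)(-0.05) − (-0.40)(-0.10)] = 0.0750
  C_31 = (-0.40)(-0.25) − (-0.25)(0.80) = 0.3000
  C_32 = −[(0.70)(-0.25) − (-0.25)(0.00)] = 0.1750
  C_33 = (0.70)(0.80) − (-0.40)(0.00) = 0.5600
det(I−A) = Σ_j (I−A)_1j·C_1j = (0.70)(0.6675) + (-0.40)(0.0250) + (-0.25)(0.0800) = 0.43725
adj(I−A) = Cᵀ =
  [ 0.6675   0.3525   0.3000]
  [ 0.0250   0.5700   0.1750]
  [ 0.0800   0.0750   0.5600]
(I − A)⁻¹ = adj(I−A) / det(I−A) ≈
  [   1.5266     0.8062     0.6861]
  [   0.0572     1.3036     0.4002]
  [   0.1830     0.1715     1.2807]
First solve x = (I − A)⁻¹ d = adj(I−A)·d / det(I−A); in particular x_T = (0.0800·330 + 0.0750·90 + 0.5600·60) / 0.43725 = 66.75 / 0.43725 ≈ 152.6587.
Intermediate flow from T to T: z_TT = a_TT · x_T = 0.15 × 66.75 / 0.43725 = 10.0125 / 0.43725 ≈ 22.90.

z_TT = 22.90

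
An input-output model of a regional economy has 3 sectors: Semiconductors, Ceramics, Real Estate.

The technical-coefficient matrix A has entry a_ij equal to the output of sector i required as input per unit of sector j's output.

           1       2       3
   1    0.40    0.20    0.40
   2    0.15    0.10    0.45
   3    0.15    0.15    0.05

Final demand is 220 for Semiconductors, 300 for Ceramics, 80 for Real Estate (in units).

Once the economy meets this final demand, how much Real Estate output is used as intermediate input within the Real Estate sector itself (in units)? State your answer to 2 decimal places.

I − A =
  [   0.60    -0.20    -0.40]
  [  -0.15     0.90    -0.45]
  [  -0.15    -0.15     0.95]
Cofactors of I−A, C_ij = (−1)^(i+j)·(minor ij) (rows/columns in the sector order above):
  C_11 = (0.90)(0.95) − (-0.45)(-0.15) = 0.7875
  C_12 = −[(-0.15)(0.95) − (-0.45)(-0.15)] = 0.2100
  C_13 = (-0.15)(-0.15) − (0.90)(-0.15) = 0.1575
  C_21 = −[(-0.20)(0.95) − (-0.40)(-0.15)] = 0.2500
  C_22 = (0.60)(0.95) − (-0.40)(-0.15) = 0.5100
  C_23 = −[(0.60)(-0.15) − (-0.20)(-0.15)] = 0.1200
  C_31 = (-0.20)(-0.45) − (-0.40)(0.90) = 0.4500
  C_32 = −[(0.60)(-0.45) − (-0.40)(-0.15)] = 0.3300
  C_33 = (0.60)(0.90) − (-0.20)(-0.15) = 0.5100
det(I−A) = Σ_j (I−A)_1j·C_1j = (0.60)(0.7875) + (-0.20)(0.2100) + (-0.40)(0.1575) = 0.3675
adj(I−A) = Cᵀ =
  [ 0.7875   0.2500   0.4500]
  [ 0.2100   0.5100   0.3300]
  [ 0.1575   0.1200   0.5100]
(I − A)⁻¹ = adj(I−A) / det(I−A) ≈
  [   2.1429     0.6803     1.2245]
  [   0.5714     1.3878     0.8980]
  [   0.4286     0.3265     1.3878]
First solve x = (I − A)⁻¹ d = adj(I−A)·d / det(I−A); in particular x_3 = (0.1575·220 + 0.1200·300 + 0.5100·80) / 0.3675 = 111.45 / 0.3675 ≈ 303.2653.
Intermediate flow from 3 to 3: z_33 = a_33 · x_3 = 0.05 × 111.45 / 0.3675 = 5.5725 / 0.3675 ≈ 15.16.

z_33 = 15.16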